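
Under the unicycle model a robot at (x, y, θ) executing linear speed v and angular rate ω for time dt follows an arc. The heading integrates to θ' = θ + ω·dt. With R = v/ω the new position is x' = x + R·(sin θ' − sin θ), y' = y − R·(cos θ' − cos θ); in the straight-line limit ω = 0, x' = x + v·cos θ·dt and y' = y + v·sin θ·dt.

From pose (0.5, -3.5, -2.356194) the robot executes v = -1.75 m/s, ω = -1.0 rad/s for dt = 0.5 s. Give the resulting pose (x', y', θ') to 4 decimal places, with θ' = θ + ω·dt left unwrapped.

(1.2447, -3.0582, -2.8562)

θ' = -2.3562 + -1.0·0.5 = -2.8562
R = v/ω = -1.75/-1.0 = 1.7500
x' = 0.5 + 1.7500·(sin -2.8562 − sin -2.3562) = 1.2447
y' = -3.5 − 1.7500·(cos -2.8562 − cos -2.3562) = -3.0582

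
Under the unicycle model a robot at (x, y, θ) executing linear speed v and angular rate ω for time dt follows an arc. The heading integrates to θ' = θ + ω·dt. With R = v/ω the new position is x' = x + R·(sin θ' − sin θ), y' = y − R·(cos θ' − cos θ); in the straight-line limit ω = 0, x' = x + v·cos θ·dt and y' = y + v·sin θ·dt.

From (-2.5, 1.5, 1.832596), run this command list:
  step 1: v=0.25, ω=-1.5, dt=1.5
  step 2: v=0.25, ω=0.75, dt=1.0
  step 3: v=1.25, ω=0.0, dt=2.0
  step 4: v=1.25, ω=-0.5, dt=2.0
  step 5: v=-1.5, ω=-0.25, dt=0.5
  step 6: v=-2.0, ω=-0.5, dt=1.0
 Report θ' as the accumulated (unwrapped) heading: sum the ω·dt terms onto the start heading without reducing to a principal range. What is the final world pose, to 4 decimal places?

(1.1427, 4.3110, -1.2924)

step 1: θ'=-0.4174 (R=-0.1667) → pose (-2.2714, 1.6955, -0.4174)
step 2: θ'=0.3326 (R=0.3333) → pose (-2.0275, 1.6851, 0.3326)
step 3: θ'=0.3326 (straight) → pose (0.3355, 2.5014, 0.3326)
step 4: θ'=-0.6674 (R=-2.5000) → pose (2.6991, 2.1020, -0.6674)
step 5: θ'=-0.7924 (R=6.0000) → pose (2.1406, 2.6017, -0.7924)
step 6: θ'=-1.2924 (R=4.0000) → pose (1.1427, 4.3110, -1.2924)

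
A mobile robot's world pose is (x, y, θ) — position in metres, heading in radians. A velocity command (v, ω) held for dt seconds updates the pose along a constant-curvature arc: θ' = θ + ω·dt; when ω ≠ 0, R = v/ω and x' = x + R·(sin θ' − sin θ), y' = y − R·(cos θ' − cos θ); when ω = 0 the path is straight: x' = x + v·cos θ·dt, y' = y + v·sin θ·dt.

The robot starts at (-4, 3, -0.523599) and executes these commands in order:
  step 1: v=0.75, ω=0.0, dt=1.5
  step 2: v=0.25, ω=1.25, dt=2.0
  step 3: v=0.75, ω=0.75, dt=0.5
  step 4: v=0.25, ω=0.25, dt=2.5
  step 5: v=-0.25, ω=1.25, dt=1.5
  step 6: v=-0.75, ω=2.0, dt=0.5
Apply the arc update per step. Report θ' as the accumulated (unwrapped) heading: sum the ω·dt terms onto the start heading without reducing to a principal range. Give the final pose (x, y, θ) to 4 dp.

step 1: θ'=-0.5236 (straight) → pose (-3.0257, 2.4375, -0.5236)
step 2: θ'=1.9764 (R=0.2000) → pose (-2.7419, 2.6896, 1.9764)
step 3: θ'=2.3514 (R=1.0000) → pose (-2.9503, 2.9988, 2.3514)
step 4: θ'=2.9764 (R=1.0000) → pose (-3.4964, 3.2814, 2.9764)
step 5: θ'=4.8514 (R=-0.2000) → pose (-3.2654, 3.5064, 4.8514)
step 6: θ'=5.8514 (R=-0.3750) → pose (-3.4799, 3.7950, 5.8514)

(-3.4799, 3.7950, 5.8514)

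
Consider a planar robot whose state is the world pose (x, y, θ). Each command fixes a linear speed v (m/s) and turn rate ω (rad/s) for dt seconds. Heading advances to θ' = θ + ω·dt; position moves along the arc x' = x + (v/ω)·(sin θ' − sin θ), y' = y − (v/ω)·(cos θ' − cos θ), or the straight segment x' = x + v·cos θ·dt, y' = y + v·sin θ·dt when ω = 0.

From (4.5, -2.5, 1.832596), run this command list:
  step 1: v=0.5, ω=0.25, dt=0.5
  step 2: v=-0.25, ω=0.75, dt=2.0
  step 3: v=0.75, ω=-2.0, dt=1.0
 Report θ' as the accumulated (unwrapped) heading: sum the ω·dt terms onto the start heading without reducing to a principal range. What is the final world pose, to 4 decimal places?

(4.3435, -2.0555, 1.4576)

step 1: θ'=1.9576 (R=2.0000) → pose (4.4204, -2.2632, 1.9576)
step 2: θ'=3.4576 (R=-0.3333) → pose (4.8327, -2.4543, 3.4576)
step 3: θ'=1.4576 (R=-0.3750) → pose (4.3435, -2.0555, 1.4576)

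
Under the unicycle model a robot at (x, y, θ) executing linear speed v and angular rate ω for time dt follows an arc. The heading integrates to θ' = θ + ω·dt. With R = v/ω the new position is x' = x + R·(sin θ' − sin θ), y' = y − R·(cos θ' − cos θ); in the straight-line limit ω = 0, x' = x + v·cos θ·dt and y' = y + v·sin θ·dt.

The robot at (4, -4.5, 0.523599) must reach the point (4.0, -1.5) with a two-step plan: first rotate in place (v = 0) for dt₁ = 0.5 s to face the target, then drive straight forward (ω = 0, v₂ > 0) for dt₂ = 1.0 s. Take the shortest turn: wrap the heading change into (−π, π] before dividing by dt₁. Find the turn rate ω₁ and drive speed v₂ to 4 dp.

ω₁ = 2.0944, v₂ = 3.0000

heading to target = atan2(-1.5−-4.5, 4−4) = 1.5708
Δθ = wrap(1.5708 − 0.5236) = 1.0472; ω₁ = Δθ/dt₁ = 2.0944
distance = √((4−4)² + (-1.5−-4.5)²) = 3.0000; v₂ = distance/dt₂ = 3.0000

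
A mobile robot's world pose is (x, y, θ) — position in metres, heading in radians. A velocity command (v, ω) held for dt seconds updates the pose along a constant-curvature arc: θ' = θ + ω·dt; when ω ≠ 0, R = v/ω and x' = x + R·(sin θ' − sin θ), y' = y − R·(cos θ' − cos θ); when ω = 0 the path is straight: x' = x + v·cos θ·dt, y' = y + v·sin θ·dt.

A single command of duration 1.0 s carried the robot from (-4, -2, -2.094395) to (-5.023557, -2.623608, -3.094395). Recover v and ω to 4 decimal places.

v = 1.2500, ω = -1.0000

Δθ = -3.094395 − -2.094395 = -1.000000
ω = Δθ/dt = -1.000000/1.0 = -1.0000
R = Δx/(sin θ' − sin θ) = -1.2500
v = R·ω = -1.2500·-1.0000 = 1.2500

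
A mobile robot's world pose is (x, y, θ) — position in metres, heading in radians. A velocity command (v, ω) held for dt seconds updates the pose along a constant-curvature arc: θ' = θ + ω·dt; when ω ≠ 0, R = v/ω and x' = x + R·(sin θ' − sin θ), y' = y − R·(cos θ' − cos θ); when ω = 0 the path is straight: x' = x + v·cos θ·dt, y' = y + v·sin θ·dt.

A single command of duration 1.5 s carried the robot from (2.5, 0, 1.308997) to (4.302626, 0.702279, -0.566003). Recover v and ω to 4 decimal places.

v = 1.5000, ω = -1.2500

Δθ = -0.566003 − 1.308997 = -1.875000
ω = Δθ/dt = -1.875000/1.5 = -1.2500
R = Δx/(sin θ' − sin θ) = -1.2000
v = R·ω = -1.2000·-1.2500 = 1.5000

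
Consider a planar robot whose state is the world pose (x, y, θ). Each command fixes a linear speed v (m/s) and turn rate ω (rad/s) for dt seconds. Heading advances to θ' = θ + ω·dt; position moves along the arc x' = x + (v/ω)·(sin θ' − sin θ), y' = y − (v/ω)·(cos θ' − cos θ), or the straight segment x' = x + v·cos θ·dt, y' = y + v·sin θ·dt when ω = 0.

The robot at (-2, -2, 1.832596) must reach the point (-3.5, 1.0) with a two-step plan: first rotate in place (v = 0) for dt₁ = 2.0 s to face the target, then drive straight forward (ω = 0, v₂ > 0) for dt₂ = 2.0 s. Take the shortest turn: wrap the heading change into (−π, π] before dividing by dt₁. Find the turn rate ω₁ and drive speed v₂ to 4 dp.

heading to target = atan2(1−-2, -3.5−-2) = 2.0344
Δθ = wrap(2.0344 − 1.8326) = 0.2018; ω₁ = Δθ/dt₁ = 0.1009
distance = √((-3.5−-2)² + (1−-2)²) = 3.3541; v₂ = distance/dt₂ = 1.6771

ω₁ = 0.1009, v₂ = 1.6771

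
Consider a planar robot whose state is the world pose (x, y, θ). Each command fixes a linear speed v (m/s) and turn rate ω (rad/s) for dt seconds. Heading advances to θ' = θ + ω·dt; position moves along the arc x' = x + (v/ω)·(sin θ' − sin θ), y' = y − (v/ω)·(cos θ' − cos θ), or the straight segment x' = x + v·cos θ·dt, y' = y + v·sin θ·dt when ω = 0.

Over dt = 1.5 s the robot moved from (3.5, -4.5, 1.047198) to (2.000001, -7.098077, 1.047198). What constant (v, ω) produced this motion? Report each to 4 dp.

Δθ = 1.047198 − 1.047198 = 0.000000
ω = Δθ/dt = 0.000000/1.5 = 0.0000
ω = 0 → v = (Δx·cos θ + Δy·sin θ)/dt = -2.0000

v = -2.0000, ω = 0.0000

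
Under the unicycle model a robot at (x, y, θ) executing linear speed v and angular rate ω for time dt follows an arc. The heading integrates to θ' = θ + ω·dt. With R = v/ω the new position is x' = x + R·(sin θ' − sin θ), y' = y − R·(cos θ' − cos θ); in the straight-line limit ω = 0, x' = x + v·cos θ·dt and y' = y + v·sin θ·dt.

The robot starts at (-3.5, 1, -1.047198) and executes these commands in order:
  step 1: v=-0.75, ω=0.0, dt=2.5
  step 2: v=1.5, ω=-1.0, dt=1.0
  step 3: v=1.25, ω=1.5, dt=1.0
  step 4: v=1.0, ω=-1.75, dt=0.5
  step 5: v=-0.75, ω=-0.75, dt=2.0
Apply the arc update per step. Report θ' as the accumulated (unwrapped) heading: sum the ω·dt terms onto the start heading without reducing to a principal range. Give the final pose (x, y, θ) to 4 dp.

step 1: θ'=-1.0472 (straight) → pose (-4.4375, 2.6238, -1.0472)
step 2: θ'=-2.0472 (R=-1.5000) → pose (-4.4036, 1.1859, -2.0472)
step 3: θ'=-0.5472 (R=0.8333) → pose (-4.0966, 0.0921, -0.5472)
step 4: θ'=-1.4222 (R=-0.5714) → pose (-3.8288, -0.3113, -1.4222)
step 5: θ'=-2.9222 (R=1.0000) → pose (-3.0574, 0.8128, -2.9222)

(-3.0574, 0.8128, -2.9222)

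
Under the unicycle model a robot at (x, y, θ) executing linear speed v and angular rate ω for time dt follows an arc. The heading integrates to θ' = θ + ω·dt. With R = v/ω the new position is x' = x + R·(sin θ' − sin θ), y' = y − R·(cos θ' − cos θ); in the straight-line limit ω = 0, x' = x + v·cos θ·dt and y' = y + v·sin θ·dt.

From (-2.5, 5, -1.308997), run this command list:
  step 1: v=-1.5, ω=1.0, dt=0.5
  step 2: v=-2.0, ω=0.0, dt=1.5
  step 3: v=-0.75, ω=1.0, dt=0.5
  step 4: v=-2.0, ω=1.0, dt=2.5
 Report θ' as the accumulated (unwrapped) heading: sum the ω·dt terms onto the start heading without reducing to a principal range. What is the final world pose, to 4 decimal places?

step 1: θ'=-0.8090 (R=-1.5000) → pose (-2.8635, 5.6471, -0.8090)
step 2: θ'=-0.8090 (straight) → pose (-4.9342, 7.8179, -0.8090)
step 3: θ'=-0.3090 (R=-0.7500) → pose (-5.2488, 8.0147, -0.3090)
step 4: θ'=2.1910 (R=-2.0000) → pose (-7.4845, 4.9470, 2.1910)

(-7.4845, 4.9470, 2.1910)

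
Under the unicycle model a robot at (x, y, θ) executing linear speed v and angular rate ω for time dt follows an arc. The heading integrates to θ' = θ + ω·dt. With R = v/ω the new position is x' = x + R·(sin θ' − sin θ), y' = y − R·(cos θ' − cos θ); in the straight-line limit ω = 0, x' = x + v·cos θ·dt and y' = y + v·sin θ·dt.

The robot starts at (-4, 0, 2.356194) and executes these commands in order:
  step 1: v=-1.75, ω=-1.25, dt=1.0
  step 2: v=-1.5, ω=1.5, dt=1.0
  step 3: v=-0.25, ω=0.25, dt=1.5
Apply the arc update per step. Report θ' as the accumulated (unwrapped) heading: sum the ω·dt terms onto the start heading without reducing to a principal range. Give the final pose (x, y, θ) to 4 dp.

(-3.0041, -3.0525, 2.9812)

step 1: θ'=1.1062 (R=1.4000) → pose (-3.7384, -1.6172, 1.1062)
step 2: θ'=2.6062 (R=-1.0000) → pose (-3.3545, -2.9254, 2.6062)
step 3: θ'=2.9812 (R=-1.0000) → pose (-3.0041, -3.0525, 2.9812)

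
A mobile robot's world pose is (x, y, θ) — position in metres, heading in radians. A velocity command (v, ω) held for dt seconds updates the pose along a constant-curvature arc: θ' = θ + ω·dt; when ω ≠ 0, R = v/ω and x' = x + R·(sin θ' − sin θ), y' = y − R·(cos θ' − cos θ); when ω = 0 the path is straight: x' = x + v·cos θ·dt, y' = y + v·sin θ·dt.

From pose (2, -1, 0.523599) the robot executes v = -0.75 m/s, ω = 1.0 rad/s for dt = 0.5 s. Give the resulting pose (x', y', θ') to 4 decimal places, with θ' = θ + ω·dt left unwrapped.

θ' = 0.5236 + 1.0·0.5 = 1.0236
R = v/ω = -0.75/1.0 = -0.7500
x' = 2 + -0.7500·(sin 1.0236 − sin 0.5236) = 1.7345
y' = -1 − -0.7500·(cos 1.0236 − cos 0.5236) = -1.2593

(1.7345, -1.2593, 1.0236)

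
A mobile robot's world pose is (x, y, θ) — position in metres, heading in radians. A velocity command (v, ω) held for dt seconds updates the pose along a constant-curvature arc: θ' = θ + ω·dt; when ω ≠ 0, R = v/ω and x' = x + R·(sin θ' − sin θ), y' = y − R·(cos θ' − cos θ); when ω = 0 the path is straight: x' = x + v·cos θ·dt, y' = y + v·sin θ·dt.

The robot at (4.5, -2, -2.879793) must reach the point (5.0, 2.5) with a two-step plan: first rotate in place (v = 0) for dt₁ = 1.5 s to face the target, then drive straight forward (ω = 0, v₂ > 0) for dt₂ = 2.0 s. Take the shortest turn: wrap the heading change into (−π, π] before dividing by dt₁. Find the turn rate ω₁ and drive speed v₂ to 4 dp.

heading to target = atan2(2.5−-2, 5−4.5) = 1.4601
Δθ = wrap(1.4601 − -2.8798) = -1.9433; ω₁ = Δθ/dt₁ = -1.2955
distance = √((5−4.5)² + (2.5−-2)²) = 4.5277; v₂ = distance/dt₂ = 2.2638

ω₁ = -1.2955, v₂ = 2.2638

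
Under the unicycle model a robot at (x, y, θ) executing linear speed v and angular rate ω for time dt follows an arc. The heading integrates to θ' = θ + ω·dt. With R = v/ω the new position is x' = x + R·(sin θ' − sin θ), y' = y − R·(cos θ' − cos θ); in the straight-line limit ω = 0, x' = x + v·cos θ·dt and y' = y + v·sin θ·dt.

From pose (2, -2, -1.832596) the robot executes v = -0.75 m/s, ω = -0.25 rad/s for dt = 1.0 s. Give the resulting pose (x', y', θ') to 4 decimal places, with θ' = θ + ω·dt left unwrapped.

θ' = -1.8326 + -0.25·1.0 = -2.0826
R = v/ω = -0.75/-0.25 = 3.0000
x' = 2 + 3.0000·(sin -2.0826 − sin -1.8326) = 2.2822
y' = -2 − 3.0000·(cos -2.0826 − cos -1.8326) = -1.3072

(2.2822, -1.3072, -2.0826)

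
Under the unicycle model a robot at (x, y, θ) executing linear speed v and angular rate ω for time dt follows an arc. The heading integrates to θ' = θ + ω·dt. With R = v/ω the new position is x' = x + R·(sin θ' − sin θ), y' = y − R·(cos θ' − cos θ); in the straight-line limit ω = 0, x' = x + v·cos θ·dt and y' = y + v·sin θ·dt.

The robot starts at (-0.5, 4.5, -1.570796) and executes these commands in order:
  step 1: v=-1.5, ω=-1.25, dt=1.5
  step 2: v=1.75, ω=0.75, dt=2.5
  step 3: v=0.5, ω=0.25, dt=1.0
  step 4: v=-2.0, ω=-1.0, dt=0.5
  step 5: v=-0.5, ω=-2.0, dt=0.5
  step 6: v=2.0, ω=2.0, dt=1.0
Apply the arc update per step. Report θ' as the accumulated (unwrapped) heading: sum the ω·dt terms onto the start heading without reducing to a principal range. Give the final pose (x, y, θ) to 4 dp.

(-2.1636, 2.4583, -0.8208)

step 1: θ'=-3.4458 (R=1.2000) → pose (1.0594, 5.6449, -3.4458)
step 2: θ'=-1.5708 (R=2.3333) → pose (-1.9728, 3.4187, -1.5708)
step 3: θ'=-1.3208 (R=2.0000) → pose (-1.9106, 2.9239, -1.3208)
step 4: θ'=-1.8208 (R=2.0000) → pose (-1.9106, 3.9135, -1.8208)
step 5: θ'=-2.8208 (R=0.2500) → pose (-1.7472, 4.0889, -2.8208)
step 6: θ'=-0.8208 (R=1.0000) → pose (-2.1636, 2.4583, -0.8208)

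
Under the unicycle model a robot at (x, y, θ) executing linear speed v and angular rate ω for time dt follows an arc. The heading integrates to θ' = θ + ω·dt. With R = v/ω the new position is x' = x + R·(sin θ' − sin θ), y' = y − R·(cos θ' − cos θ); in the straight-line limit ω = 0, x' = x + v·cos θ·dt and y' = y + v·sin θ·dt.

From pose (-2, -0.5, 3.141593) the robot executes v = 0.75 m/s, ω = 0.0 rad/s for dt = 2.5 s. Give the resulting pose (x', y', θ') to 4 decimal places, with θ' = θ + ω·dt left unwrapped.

θ' = 3.1416 + 0.0·2.5 = 3.1416
ω = 0 → straight: x' = -2 + 0.75·cos(3.1416)·2.5 = -3.8750
y' = -0.5 + 0.75·sin(3.1416)·2.5 = -0.5000

(-3.8750, -0.5000, 3.1416)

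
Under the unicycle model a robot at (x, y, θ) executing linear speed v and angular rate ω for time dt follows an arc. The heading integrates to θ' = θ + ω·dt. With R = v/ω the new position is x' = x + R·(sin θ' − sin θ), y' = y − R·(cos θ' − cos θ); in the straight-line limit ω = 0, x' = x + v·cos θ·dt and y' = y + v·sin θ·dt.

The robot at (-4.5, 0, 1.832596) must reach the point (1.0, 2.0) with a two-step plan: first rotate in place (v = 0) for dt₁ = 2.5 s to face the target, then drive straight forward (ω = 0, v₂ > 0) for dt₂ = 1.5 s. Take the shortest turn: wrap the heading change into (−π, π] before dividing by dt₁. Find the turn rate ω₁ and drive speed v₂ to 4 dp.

ω₁ = -0.5935, v₂ = 3.9016

heading to target = atan2(2−0, 1−-4.5) = 0.3488
Δθ = wrap(0.3488 − 1.8326) = -1.4838; ω₁ = Δθ/dt₁ = -0.5935
distance = √((1−-4.5)² + (2−0)²) = 5.8523; v₂ = distance/dt₂ = 3.9016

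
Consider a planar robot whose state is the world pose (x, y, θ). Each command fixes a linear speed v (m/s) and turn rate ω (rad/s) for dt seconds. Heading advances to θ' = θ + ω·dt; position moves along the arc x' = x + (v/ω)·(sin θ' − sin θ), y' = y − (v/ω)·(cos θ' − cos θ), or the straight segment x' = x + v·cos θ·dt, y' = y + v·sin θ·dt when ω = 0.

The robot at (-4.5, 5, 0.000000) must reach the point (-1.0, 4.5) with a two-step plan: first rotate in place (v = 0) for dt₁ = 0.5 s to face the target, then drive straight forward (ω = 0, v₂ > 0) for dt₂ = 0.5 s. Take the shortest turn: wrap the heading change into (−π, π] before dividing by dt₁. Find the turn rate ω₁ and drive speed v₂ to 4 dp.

heading to target = atan2(4.5−5, -1−-4.5) = -0.1419
Δθ = wrap(-0.1419 − 0.0000) = -0.1419; ω₁ = Δθ/dt₁ = -0.2838
distance = √((-1−-4.5)² + (4.5−5)²) = 3.5355; v₂ = distance/dt₂ = 7.0711

ω₁ = -0.2838, v₂ = 7.0711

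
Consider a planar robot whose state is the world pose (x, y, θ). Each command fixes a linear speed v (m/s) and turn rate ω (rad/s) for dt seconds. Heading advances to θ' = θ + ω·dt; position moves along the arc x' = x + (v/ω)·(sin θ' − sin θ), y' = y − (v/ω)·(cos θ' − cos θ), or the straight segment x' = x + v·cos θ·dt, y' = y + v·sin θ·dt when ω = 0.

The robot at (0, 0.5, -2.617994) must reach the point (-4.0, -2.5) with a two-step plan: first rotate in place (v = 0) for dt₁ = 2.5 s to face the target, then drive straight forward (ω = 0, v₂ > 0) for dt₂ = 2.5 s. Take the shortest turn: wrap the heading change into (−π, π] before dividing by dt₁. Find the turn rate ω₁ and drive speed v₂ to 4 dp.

heading to target = atan2(-2.5−0.5, -4−0) = -2.4981
Δθ = wrap(-2.4981 − -2.6180) = 0.1199; ω₁ = Δθ/dt₁ = 0.0480
distance = √((-4−0)² + (-2.5−0.5)²) = 5.0000; v₂ = distance/dt₂ = 2.0000

ω₁ = 0.0480, v₂ = 2.0000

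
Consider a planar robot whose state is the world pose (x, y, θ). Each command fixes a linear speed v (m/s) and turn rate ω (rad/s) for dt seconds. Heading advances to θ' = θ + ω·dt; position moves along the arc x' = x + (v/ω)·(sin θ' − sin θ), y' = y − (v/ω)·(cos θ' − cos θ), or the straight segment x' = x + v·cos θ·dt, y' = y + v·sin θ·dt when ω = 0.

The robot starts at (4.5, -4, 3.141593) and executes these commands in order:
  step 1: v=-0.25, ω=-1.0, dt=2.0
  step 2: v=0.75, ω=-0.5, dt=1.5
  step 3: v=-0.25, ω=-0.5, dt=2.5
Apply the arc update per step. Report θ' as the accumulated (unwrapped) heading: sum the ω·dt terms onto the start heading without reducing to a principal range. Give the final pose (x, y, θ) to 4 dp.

(4.9495, -3.4565, -0.8584)

step 1: θ'=1.1416 (R=0.2500) → pose (4.7273, -4.3540, 1.1416)
step 2: θ'=0.3916 (R=-1.5000) → pose (5.5188, -3.5918, 0.3916)
step 3: θ'=-0.8584 (R=0.5000) → pose (4.9495, -3.4565, -0.8584)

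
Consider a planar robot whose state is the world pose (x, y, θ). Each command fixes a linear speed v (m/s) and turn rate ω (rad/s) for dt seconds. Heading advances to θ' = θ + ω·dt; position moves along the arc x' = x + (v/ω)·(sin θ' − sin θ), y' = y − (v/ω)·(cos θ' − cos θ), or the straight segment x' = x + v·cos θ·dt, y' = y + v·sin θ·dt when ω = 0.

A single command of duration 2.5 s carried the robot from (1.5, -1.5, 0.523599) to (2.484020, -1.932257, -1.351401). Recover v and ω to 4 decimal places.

Δθ = -1.351401 − 0.523599 = -1.875000
ω = Δθ/dt = -1.875000/2.5 = -0.7500
R = Δx/(sin θ' − sin θ) = -0.6667
v = R·ω = -0.6667·-0.7500 = 0.5000

v = 0.5000, ω = -0.7500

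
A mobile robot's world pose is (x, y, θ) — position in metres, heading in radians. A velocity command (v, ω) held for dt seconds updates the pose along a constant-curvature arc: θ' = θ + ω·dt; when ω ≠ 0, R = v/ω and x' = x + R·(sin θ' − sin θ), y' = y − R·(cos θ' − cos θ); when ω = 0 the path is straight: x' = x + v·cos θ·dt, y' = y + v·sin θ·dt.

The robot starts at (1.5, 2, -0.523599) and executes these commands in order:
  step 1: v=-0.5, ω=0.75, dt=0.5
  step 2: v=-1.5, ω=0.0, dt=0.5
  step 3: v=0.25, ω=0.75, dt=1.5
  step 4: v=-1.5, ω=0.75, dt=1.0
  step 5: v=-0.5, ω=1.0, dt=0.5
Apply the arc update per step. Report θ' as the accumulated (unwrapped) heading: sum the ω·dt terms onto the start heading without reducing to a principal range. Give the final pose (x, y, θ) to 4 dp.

(0.6279, 0.6787, 2.2264)

step 1: θ'=-0.1486 (R=-0.6667) → pose (1.2654, 2.0820, -0.1486)
step 2: θ'=-0.1486 (straight) → pose (0.5236, 2.1930, -0.1486)
step 3: θ'=0.9764 (R=0.3333) → pose (0.8491, 2.3360, 0.9764)
step 4: θ'=1.7264 (R=-2.0000) → pose (0.5303, 0.9060, 1.7264)
step 5: θ'=2.2264 (R=-0.5000) → pose (0.6279, 0.6787, 2.2264)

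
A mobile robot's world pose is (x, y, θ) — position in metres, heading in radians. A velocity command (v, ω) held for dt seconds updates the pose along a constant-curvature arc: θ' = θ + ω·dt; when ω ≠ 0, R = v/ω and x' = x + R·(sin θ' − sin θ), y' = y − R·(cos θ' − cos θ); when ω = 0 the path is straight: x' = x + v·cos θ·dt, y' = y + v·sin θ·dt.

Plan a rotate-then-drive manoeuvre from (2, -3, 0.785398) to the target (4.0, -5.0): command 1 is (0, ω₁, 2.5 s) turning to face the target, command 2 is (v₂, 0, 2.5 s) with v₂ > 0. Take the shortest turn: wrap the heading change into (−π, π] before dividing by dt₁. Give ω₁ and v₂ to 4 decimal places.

heading to target = atan2(-5−-3, 4−2) = -0.7854
Δθ = wrap(-0.7854 − 0.7854) = -1.5708; ω₁ = Δθ/dt₁ = -0.6283
distance = √((4−2)² + (-5−-3)²) = 2.8284; v₂ = distance/dt₂ = 1.1314

ω₁ = -0.6283, v₂ = 1.1314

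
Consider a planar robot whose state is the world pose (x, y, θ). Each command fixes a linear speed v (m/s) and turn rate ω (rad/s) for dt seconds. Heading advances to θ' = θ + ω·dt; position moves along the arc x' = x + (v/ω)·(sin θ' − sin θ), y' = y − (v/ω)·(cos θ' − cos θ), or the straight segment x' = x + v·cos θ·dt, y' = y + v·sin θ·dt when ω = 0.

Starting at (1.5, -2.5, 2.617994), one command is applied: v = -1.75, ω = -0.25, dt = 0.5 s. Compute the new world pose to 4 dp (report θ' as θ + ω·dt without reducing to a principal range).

θ' = 2.6180 + -0.25·0.5 = 2.4930
R = v/ω = -1.75/-0.25 = 7.0000
x' = 1.5 + 7.0000·(sin 2.4930 − sin 2.6180) = 2.2285
y' = -2.5 − 7.0000·(cos 2.4930 − cos 2.6180) = -2.9837

(2.2285, -2.9837, 2.4930)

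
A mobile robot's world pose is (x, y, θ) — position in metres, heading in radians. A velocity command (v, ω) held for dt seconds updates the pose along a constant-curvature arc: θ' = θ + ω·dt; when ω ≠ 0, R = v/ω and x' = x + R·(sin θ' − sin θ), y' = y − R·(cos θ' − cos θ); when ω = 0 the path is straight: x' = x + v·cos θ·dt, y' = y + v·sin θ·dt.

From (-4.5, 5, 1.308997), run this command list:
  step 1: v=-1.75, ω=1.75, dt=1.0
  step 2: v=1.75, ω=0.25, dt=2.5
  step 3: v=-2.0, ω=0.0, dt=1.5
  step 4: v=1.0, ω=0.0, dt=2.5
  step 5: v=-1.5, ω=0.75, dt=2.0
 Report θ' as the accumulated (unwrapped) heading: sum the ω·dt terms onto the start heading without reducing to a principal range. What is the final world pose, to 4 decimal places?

step 1: θ'=3.0590 (R=-1.0000) → pose (-3.6166, 3.7446, 3.0590)
step 2: θ'=3.6840 (R=7.0000) → pose (-7.8075, 2.7637, 3.6840)
step 3: θ'=3.6840 (straight) → pose (-5.2381, 4.3123, 3.6840)
step 4: θ'=3.6840 (straight) → pose (-7.3792, 3.0218, 3.6840)
step 5: θ'=5.1840 (R=-2.0000) → pose (-6.6299, 5.6434, 5.1840)

(-6.6299, 5.6434, 5.1840)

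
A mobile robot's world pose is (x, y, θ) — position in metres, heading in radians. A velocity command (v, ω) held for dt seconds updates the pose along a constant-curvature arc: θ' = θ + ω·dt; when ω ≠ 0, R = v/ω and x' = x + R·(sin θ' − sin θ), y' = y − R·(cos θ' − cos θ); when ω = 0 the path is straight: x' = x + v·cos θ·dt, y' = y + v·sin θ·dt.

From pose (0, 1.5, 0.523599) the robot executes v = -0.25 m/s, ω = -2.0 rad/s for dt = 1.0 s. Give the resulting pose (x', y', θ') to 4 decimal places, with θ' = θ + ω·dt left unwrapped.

θ' = 0.5236 + -2.0·1.0 = -1.4764
R = v/ω = -0.25/-2.0 = 0.1250
x' = 0 + 0.1250·(sin -1.4764 − sin 0.5236) = -0.1869
y' = 1.5 − 0.1250·(cos -1.4764 − cos 0.5236) = 1.5965

(-0.1869, 1.5965, -1.4764)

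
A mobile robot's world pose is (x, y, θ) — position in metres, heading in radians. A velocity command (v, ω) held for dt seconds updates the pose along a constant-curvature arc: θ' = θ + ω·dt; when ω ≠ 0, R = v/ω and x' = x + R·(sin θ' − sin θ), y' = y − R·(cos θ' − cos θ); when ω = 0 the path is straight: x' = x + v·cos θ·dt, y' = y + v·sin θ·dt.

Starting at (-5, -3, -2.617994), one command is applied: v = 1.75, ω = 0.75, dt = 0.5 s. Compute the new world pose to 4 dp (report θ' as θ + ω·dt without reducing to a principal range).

(-5.6591, -3.5677, -2.2430)

θ' = -2.6180 + 0.75·0.5 = -2.2430
R = v/ω = 1.75/0.75 = 2.3333
x' = -5 + 2.3333·(sin -2.2430 − sin -2.6180) = -5.6591
y' = -3 − 2.3333·(cos -2.2430 − cos -2.6180) = -3.5677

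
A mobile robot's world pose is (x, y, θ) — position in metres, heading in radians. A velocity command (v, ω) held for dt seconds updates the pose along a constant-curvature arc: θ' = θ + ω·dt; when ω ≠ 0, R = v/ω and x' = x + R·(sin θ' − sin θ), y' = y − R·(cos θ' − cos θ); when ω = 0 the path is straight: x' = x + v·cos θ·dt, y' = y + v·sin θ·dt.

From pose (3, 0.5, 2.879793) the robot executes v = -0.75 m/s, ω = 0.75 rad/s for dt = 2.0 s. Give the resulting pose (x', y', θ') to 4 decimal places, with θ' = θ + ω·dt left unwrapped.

θ' = 2.8798 + 0.75·2.0 = 4.3798
R = v/ω = -0.75/0.75 = -1.0000
x' = 3 + -1.0000·(sin 4.3798 − sin 2.8798) = 4.2040
y' = 0.5 − -1.0000·(cos 4.3798 − cos 2.8798) = 1.1394

(4.2040, 1.1394, 4.3798)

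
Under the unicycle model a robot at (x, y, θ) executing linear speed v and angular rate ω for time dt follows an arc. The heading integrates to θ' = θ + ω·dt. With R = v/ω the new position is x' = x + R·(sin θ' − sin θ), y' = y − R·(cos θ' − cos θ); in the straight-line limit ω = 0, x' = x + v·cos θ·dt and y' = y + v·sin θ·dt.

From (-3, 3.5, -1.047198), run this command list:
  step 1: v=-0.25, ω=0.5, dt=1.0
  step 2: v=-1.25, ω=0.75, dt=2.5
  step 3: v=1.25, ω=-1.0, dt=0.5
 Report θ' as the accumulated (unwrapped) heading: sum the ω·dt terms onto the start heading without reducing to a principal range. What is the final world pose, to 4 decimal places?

(-5.3650, 3.1996, 0.8278)

step 1: θ'=-0.5472 (R=-0.5000) → pose (-3.1729, 3.6770, -0.5472)
step 2: θ'=1.3278 (R=-1.6667) → pose (-5.6577, 2.6547, 1.3278)
step 3: θ'=0.8278 (R=-1.2500) → pose (-5.3650, 3.1996, 0.8278)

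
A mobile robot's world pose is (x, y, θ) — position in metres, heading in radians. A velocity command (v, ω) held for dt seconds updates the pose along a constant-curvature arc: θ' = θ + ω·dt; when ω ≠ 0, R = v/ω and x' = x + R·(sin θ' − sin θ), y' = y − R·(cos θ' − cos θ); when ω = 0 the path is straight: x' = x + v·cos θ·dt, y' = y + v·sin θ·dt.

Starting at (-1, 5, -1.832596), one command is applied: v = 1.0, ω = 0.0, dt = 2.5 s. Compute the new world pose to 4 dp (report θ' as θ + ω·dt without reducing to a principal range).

θ' = -1.8326 + 0.0·2.5 = -1.8326
ω = 0 → straight: x' = -1 + 1.0·cos(-1.8326)·2.5 = -1.6470
y' = 5 + 1.0·sin(-1.8326)·2.5 = 2.5852

(-1.6470, 2.5852, -1.8326)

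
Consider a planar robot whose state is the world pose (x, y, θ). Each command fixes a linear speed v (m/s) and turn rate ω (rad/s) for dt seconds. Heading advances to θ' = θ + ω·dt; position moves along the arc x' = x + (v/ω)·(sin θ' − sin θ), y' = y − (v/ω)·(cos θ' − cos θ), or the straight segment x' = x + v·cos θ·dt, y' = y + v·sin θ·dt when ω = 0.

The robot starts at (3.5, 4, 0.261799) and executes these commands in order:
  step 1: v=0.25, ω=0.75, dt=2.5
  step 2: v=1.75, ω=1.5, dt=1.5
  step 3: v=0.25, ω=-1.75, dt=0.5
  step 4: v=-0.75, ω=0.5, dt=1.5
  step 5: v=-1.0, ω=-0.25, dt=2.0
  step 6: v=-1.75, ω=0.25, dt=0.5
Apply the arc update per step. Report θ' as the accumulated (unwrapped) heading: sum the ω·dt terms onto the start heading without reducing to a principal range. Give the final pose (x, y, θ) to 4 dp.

(4.2833, 6.9706, 3.8868)

step 1: θ'=2.1368 (R=0.3333) → pose (3.6951, 4.5007, 2.1368)
step 2: θ'=4.3868 (R=1.1667) → pose (1.6050, 4.2483, 4.3868)
step 3: θ'=3.5118 (R=-0.1429) → pose (1.5213, 4.1608, 3.5118)
step 4: θ'=4.2618 (R=-1.5000) → pose (2.3289, 4.9059, 4.2618)
step 5: θ'=3.7618 (R=4.0000) → pose (3.6048, 6.4190, 3.7618)
step 6: θ'=3.8868 (R=-7.0000) → pose (4.2833, 6.9706, 3.8868)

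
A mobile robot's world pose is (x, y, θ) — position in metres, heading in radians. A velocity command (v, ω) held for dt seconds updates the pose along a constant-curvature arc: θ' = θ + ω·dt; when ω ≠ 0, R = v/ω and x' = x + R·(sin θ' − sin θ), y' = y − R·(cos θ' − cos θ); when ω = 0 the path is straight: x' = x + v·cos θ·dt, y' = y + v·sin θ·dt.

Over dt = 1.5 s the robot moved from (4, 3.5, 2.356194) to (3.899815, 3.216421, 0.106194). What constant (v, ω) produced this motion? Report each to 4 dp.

v = -0.2500, ω = -1.5000

Δθ = 0.106194 − 2.356194 = -2.250000
ω = Δθ/dt = -2.250000/1.5 = -1.5000
R = −Δy/(cos θ' − cos θ) = 0.1667
v = R·ω = 0.1667·-1.5000 = -0.2500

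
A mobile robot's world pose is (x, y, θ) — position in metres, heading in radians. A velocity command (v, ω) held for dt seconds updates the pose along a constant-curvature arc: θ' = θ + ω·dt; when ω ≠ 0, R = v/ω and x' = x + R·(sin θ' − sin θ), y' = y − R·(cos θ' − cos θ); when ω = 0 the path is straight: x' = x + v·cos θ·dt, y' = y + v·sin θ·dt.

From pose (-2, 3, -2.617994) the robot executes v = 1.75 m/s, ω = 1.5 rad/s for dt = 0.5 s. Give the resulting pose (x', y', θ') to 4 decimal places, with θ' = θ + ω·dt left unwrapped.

(-2.5322, 2.3313, -1.8680)

θ' = -2.6180 + 1.5·0.5 = -1.8680
R = v/ω = 1.75/1.5 = 1.1667
x' = -2 + 1.1667·(sin -1.8680 − sin -2.6180) = -2.5322
y' = 3 − 1.1667·(cos -1.8680 − cos -2.6180) = 2.3313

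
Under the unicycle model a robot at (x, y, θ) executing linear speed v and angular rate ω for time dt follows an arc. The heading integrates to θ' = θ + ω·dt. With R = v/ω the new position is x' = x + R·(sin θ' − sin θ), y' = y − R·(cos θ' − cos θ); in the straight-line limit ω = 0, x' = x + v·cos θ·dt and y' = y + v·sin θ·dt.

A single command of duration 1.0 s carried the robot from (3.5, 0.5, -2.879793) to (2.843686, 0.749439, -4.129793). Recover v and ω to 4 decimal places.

v = 0.7500, ω = -1.2500

Δθ = -4.129793 − -2.879793 = -1.250000
ω = Δθ/dt = -1.250000/1.0 = -1.2500
R = Δx/(sin θ' − sin θ) = -0.6000
v = R·ω = -0.6000·-1.2500 = 0.7500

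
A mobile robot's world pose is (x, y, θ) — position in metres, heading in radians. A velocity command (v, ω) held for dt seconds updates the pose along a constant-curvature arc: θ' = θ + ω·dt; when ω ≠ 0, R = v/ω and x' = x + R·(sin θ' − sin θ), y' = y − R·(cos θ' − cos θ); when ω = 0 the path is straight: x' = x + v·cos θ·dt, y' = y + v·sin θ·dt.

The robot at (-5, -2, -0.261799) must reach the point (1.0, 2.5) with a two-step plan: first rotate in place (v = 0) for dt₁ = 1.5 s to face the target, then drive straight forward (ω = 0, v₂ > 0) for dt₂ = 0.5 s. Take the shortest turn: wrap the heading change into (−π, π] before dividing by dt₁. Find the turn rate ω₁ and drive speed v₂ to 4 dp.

heading to target = atan2(2.5−-2, 1−-5) = 0.6435
Δθ = wrap(0.6435 − -0.2618) = 0.9053; ω₁ = Δθ/dt₁ = 0.6035
distance = √((1−-5)² + (2.5−-2)²) = 7.5000; v₂ = distance/dt₂ = 15.0000

ω₁ = 0.6035, v₂ = 15.0000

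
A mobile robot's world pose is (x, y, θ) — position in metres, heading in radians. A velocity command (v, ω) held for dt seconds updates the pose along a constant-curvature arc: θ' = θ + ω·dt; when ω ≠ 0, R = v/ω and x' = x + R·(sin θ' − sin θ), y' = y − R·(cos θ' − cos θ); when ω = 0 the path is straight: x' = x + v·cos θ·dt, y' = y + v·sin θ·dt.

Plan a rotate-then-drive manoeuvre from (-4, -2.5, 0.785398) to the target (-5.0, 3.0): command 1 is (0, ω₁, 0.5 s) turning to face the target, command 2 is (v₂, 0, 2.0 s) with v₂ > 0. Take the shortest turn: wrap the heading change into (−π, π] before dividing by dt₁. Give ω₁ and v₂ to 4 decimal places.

ω₁ = 1.9305, v₂ = 2.7951

heading to target = atan2(3−-2.5, -5−-4) = 1.7506
Δθ = wrap(1.7506 − 0.7854) = 0.9653; ω₁ = Δθ/dt₁ = 1.9305
distance = √((-5−-4)² + (3−-2.5)²) = 5.5902; v₂ = distance/dt₂ = 2.7951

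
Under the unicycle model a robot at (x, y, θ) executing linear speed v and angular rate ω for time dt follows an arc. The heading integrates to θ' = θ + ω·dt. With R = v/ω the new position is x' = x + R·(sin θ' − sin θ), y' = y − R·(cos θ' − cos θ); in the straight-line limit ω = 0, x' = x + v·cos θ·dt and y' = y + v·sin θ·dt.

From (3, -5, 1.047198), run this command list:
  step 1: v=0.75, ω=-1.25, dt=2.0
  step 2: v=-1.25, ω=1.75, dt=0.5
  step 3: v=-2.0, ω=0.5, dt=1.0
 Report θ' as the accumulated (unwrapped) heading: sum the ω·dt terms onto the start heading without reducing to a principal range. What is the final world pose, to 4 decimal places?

step 1: θ'=-1.4528 (R=-0.6000) → pose (4.1154, -5.2294, -1.4528)
step 2: θ'=-0.5778 (R=-0.7143) → pose (3.7963, -4.7151, -0.5778)
step 3: θ'=-0.0778 (R=-4.0000) → pose (1.9224, -4.0779, -0.0778)

(1.9224, -4.0779, -0.0778)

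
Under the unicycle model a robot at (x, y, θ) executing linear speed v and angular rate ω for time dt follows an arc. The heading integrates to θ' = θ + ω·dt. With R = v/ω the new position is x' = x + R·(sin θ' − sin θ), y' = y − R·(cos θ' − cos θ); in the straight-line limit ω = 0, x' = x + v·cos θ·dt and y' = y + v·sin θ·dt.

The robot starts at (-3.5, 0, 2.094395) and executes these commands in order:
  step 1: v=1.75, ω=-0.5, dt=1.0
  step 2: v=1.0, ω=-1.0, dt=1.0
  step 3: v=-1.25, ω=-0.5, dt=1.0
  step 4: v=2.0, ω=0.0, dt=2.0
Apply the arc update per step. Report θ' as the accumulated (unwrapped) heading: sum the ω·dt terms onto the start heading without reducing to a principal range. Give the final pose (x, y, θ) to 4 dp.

(-0.7104, 2.4789, 0.0944)

step 1: θ'=1.5944 (R=-3.5000) → pose (-3.9679, 1.6674, 1.5944)
step 2: θ'=0.5944 (R=-1.0000) → pose (-3.5282, 2.5195, 0.5944)
step 3: θ'=0.0944 (R=2.5000) → pose (-4.6926, 2.1018, 0.0944)
step 4: θ'=0.0944 (straight) → pose (-0.7104, 2.4789, 0.0944)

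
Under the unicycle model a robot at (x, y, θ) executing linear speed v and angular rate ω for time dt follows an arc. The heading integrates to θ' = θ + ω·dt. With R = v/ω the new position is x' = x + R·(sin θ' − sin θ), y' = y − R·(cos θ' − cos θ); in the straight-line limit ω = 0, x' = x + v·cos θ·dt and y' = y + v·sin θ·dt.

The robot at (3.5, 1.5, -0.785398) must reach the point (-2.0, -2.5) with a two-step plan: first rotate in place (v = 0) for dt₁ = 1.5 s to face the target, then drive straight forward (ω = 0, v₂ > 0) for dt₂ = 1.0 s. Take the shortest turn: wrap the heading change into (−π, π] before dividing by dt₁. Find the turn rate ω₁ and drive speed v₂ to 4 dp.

heading to target = atan2(-2.5−1.5, -2−3.5) = -2.5128
Δθ = wrap(-2.5128 − -0.7854) = -1.7274; ω₁ = Δθ/dt₁ = -1.1516
distance = √((-2−3.5)² + (-2.5−1.5)²) = 6.8007; v₂ = distance/dt₂ = 6.8007

ω₁ = -1.1516, v₂ = 6.8007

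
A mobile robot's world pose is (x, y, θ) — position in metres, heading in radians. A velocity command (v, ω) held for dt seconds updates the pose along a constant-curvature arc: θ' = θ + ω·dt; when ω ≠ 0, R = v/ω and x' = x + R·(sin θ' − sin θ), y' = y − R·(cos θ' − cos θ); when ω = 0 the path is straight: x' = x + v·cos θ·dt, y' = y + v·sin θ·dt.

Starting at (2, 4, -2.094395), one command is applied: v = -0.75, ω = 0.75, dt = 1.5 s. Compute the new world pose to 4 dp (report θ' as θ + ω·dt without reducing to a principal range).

θ' = -2.0944 + 0.75·1.5 = -0.9694
R = v/ω = -0.75/0.75 = -1.0000
x' = 2 + -1.0000·(sin -0.9694 − sin -2.0944) = 1.9585
y' = 4 − -1.0000·(cos -0.9694 − cos -2.0944) = 5.0658

(1.9585, 5.0658, -0.9694)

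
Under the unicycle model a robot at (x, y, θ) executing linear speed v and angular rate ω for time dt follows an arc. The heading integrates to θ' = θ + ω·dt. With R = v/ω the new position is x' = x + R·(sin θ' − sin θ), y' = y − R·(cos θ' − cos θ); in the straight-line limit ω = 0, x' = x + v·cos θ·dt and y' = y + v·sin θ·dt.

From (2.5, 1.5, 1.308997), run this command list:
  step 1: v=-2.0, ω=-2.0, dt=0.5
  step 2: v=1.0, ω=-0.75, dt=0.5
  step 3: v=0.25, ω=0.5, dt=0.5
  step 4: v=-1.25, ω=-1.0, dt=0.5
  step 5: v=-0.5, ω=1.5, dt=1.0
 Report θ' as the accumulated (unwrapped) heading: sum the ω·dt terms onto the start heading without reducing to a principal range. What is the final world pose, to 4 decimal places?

step 1: θ'=0.3090 (R=1.0000) → pose (1.8382, 0.8062, 0.3090)
step 2: θ'=-0.0660 (R=-1.3333) → pose (2.3316, 0.8664, -0.0660)
step 3: θ'=0.1840 (R=0.5000) → pose (2.4560, 0.8738, 0.1840)
step 4: θ'=-0.3160 (R=1.2500) → pose (1.8389, 0.9146, -0.3160)
step 5: θ'=1.1840 (R=-0.3333) → pose (1.4266, 0.7235, 1.1840)

(1.4266, 0.7235, 1.1840)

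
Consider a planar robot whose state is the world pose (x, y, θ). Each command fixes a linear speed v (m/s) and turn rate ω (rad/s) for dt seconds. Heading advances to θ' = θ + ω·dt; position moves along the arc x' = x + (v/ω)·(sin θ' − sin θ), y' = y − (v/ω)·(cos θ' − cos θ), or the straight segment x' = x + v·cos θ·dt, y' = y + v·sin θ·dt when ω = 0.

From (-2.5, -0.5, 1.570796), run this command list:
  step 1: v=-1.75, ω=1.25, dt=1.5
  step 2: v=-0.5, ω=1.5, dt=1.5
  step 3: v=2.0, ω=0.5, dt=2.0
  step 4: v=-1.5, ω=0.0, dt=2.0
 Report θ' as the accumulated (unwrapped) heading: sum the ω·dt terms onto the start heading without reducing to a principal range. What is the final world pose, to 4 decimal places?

step 1: θ'=3.4458 (R=-1.4000) → pose (-0.6807, -1.8357, 3.4458)
step 2: θ'=5.6958 (R=-0.3333) → pose (-0.5958, -1.2402, 5.6958)
step 3: θ'=6.6958 (R=4.0000) → pose (3.2250, -1.5750, 6.6958)
step 4: θ'=6.6958 (straight) → pose (0.4768, -2.7780, 6.6958)

(0.4768, -2.7780, 6.6958)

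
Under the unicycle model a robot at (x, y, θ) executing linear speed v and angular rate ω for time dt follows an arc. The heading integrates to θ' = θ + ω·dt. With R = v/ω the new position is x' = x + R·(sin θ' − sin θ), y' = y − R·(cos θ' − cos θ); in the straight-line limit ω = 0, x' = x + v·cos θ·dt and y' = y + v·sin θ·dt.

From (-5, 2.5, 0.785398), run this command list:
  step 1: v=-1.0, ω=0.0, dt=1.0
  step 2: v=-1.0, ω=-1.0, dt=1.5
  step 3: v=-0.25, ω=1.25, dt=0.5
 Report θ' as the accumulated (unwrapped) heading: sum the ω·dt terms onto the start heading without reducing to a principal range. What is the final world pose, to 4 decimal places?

step 1: θ'=0.7854 (straight) → pose (-5.7071, 1.7929, 0.7854)
step 2: θ'=-0.7146 (R=1.0000) → pose (-7.0695, 1.7446, -0.7146)
step 3: θ'=-0.0896 (R=-0.2000) → pose (-7.1827, 1.7928, -0.0896)

(-7.1827, 1.7928, -0.0896)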